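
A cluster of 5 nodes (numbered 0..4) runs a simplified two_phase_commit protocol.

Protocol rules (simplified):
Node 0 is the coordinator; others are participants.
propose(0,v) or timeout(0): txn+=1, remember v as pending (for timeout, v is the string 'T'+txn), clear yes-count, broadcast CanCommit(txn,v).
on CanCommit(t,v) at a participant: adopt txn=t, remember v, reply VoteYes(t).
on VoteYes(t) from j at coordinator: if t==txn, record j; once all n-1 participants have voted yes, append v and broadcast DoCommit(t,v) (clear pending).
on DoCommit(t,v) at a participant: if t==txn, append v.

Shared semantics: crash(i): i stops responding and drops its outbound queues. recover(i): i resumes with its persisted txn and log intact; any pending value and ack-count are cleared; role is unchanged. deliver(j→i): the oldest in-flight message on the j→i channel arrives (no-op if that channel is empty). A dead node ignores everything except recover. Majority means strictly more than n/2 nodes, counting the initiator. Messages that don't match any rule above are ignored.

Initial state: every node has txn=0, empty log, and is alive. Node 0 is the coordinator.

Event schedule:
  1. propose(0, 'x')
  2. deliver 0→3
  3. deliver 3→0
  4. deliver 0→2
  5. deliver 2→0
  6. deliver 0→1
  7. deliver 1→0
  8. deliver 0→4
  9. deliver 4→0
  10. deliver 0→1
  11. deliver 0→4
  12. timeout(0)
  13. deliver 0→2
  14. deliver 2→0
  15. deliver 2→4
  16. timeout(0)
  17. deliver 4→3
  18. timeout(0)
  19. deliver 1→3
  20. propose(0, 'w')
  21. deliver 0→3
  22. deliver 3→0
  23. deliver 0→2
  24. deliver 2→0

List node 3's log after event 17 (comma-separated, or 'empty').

after 1 — propose(0,'x'): n0:coor/t1/[-]
after 2 — deliver 0→3: n3:part/t1/[-]
after 3 — deliver 3→0: ·
after 4 — deliver 0→2: n2:part/t1/[-]
after 5 — deliver 2→0: ·
after 6 — deliver 0→1: n1:part/t1/[-]
after 7 — deliver 1→0: ·
after 8 — deliver 0→4: n4:part/t1/[-]
after 9 — deliver 4→0: n0:coor/t1/[x]
after 10 — deliver 0→1: n1:part/t1/[x]
after 11 — deliver 0→4: n4:part/t1/[x]
after 12 — timeout(0): n0:coor/t2/[x]
after 13 — deliver 0→2: n2:part/t1/[x]
after 14 — deliver 2→0: ·
after 15 — deliver 2→4: ·
after 16 — timeout(0): n0:coor/t3/[x]
after 17 — deliver 4→3: ·

empty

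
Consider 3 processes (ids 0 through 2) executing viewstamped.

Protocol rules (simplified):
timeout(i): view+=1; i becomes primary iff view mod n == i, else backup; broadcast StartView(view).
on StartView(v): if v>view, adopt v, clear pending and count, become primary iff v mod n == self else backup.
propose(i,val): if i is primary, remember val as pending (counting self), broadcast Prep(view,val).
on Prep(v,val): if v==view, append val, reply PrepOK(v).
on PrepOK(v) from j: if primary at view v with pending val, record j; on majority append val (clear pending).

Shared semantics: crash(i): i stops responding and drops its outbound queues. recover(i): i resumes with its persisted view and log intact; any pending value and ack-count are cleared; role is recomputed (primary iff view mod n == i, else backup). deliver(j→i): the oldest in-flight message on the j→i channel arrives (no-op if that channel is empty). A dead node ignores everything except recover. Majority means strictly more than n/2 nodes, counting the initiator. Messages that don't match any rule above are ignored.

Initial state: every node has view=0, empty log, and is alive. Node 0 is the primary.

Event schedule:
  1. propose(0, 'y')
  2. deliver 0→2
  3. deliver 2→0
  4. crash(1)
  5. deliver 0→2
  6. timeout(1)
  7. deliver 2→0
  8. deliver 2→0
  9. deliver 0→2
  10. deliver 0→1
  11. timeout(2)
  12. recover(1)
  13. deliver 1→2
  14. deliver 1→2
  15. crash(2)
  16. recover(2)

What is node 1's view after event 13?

step 1 propose(0,'y'): —
step 2 deliver 0→2: 2={back,v=0,log=y}
step 3 deliver 2→0: 0={prim,v=0,log=y}
step 4 crash(1): 1={✗back,v=0,log=-}
step 5 deliver 0→2: —
step 6 timeout(1): —
step 7 deliver 2→0: —
step 8 deliver 2→0: —
step 9 deliver 0→2: —
step 10 deliver 0→1: —
step 11 timeout(2): 2={back,v=1,log=y}
step 12 recover(1): 1={back,v=0,log=-}
step 13 deliver 1→2: —

0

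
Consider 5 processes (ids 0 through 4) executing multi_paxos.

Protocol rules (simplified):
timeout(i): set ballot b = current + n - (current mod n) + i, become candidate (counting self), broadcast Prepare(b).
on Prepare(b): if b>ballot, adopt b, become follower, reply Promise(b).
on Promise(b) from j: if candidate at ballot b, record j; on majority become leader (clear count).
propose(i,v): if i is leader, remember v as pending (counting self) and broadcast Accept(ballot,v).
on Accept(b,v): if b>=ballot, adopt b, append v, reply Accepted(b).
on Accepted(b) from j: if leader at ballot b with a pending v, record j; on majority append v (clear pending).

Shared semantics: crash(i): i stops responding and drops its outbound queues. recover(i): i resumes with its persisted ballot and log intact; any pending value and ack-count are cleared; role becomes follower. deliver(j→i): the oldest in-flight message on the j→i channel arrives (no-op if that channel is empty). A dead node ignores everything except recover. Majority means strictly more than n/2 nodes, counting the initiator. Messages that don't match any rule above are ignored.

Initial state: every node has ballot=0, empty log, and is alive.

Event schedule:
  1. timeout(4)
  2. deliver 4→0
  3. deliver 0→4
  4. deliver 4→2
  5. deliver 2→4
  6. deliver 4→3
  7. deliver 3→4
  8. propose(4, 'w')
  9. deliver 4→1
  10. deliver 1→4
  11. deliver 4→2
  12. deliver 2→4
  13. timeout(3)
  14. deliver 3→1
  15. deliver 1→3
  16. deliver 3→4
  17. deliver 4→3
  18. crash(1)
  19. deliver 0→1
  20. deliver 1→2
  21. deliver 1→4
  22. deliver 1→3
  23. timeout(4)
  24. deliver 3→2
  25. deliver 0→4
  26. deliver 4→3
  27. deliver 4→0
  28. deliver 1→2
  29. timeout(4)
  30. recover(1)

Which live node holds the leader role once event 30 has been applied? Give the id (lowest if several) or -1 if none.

3

step 1 timeout(4): 4={cand,b=9,log=-}
step 2 deliver 4→0: 0={foll,b=9,log=-}
step 3 deliver 0→4: —
step 4 deliver 4→2: 2={foll,b=9,log=-}
step 5 deliver 2→4: 4={lead,b=9,log=-}
step 6 deliver 4→3: 3={foll,b=9,log=-}
step 7 deliver 3→4: —
step 8 propose(4,'w'): —
step 9 deliver 4→1: 1={foll,b=9,log=-}
step 10 deliver 1→4: —
step 11 deliver 4→2: 2={foll,b=9,log=w}
step 12 deliver 2→4: —
step 13 timeout(3): 3={cand,b=13,log=-}
step 14 deliver 3→1: 1={foll,b=13,log=-}
step 15 deliver 1→3: —
step 16 deliver 3→4: 4={foll,b=13,log=-}
step 17 deliver 4→3: —
step 18 crash(1): 1={✗foll,b=13,log=-}
step 19 deliver 0→1: —
step 20 deliver 1→2: —
step 21 deliver 1→4: —
step 22 deliver 1→3: —
step 23 timeout(4): 4={cand,b=19,log=-}
step 24 deliver 3→2: 2={foll,b=13,log=w}
step 25 deliver 0→4: —
step 26 deliver 4→3: 3={lead,b=13,log=-}
step 27 deliver 4→0: 0={foll,b=9,log=w}
step 28 deliver 1→2: —
step 29 timeout(4): 4={cand,b=24,log=-}
step 30 recover(1): 1={foll,b=13,log=-}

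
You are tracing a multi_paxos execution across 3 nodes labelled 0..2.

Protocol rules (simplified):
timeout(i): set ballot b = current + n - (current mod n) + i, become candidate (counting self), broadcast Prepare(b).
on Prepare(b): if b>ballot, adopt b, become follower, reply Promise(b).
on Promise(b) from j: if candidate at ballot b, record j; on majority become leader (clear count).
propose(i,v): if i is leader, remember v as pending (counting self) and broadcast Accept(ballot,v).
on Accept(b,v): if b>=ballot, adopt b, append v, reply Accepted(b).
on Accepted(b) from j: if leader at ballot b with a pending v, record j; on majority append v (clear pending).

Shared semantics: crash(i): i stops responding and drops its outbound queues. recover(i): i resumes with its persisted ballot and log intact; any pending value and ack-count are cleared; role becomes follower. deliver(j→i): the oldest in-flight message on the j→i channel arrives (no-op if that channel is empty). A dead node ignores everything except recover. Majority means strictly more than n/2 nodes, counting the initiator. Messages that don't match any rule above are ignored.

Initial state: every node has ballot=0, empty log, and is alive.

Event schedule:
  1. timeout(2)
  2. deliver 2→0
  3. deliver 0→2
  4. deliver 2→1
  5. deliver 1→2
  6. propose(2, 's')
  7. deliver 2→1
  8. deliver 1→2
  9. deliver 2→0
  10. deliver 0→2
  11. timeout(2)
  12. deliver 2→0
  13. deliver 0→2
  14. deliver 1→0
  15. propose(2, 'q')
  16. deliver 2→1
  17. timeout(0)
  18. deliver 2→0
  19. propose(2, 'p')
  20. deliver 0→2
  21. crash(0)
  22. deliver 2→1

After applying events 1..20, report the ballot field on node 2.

9

step 1 timeout(2): 2={cand,b=5,log=-}
step 2 deliver 2→0: 0={foll,b=5,log=-}
step 3 deliver 0→2: 2={lead,b=5,log=-}
step 4 deliver 2→1: 1={foll,b=5,log=-}
step 5 deliver 1→2: —
step 6 propose(2,'s'): —
step 7 deliver 2→1: 1={foll,b=5,log=s}
step 8 deliver 1→2: 2={lead,b=5,log=s}
step 9 deliver 2→0: 0={foll,b=5,log=s}
step 10 deliver 0→2: —
step 11 timeout(2): 2={cand,b=8,log=s}
step 12 deliver 2→0: 0={foll,b=8,log=s}
step 13 deliver 0→2: 2={lead,b=8,log=s}
step 14 deliver 1→0: —
step 15 propose(2,'q'): —
step 16 deliver 2→1: 1={foll,b=8,log=s}
step 17 timeout(0): 0={cand,b=9,log=s}
step 18 deliver 2→0: —
step 19 propose(2,'p'): —
step 20 deliver 0→2: 2={foll,b=9,log=s}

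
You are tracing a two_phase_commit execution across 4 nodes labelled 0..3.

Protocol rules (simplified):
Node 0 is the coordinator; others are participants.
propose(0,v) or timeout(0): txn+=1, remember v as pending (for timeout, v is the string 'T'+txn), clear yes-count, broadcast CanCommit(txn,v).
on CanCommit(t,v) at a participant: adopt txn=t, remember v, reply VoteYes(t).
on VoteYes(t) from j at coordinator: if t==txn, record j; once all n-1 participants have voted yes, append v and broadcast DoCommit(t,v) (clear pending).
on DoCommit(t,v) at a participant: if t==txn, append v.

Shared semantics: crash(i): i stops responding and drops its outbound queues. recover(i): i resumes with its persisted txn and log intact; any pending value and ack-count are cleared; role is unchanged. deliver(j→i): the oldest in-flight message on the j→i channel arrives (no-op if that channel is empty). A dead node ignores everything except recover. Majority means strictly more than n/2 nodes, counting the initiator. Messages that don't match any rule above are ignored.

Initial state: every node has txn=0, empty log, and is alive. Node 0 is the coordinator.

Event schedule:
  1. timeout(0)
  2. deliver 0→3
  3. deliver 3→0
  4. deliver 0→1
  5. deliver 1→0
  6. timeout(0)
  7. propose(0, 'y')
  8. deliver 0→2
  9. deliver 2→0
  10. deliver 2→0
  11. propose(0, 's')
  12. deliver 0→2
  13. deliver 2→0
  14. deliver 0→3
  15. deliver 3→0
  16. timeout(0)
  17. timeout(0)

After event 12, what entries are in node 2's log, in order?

empty

after 1 — timeout(0): n0:coor/t1/[-]
after 2 — deliver 0→3: n3:part/t1/[-]
after 3 — deliver 3→0: ·
after 4 — deliver 0→1: n1:part/t1/[-]
after 5 — deliver 1→0: ·
after 6 — timeout(0): n0:coor/t2/[-]
after 7 — propose(0,'y'): n0:coor/t3/[-]
after 8 — deliver 0→2: n2:part/t1/[-]
after 9 — deliver 2→0: ·
after 10 — deliver 2→0: ·
after 11 — propose(0,'s'): n0:coor/t4/[-]
after 12 — deliver 0→2: n2:part/t2/[-]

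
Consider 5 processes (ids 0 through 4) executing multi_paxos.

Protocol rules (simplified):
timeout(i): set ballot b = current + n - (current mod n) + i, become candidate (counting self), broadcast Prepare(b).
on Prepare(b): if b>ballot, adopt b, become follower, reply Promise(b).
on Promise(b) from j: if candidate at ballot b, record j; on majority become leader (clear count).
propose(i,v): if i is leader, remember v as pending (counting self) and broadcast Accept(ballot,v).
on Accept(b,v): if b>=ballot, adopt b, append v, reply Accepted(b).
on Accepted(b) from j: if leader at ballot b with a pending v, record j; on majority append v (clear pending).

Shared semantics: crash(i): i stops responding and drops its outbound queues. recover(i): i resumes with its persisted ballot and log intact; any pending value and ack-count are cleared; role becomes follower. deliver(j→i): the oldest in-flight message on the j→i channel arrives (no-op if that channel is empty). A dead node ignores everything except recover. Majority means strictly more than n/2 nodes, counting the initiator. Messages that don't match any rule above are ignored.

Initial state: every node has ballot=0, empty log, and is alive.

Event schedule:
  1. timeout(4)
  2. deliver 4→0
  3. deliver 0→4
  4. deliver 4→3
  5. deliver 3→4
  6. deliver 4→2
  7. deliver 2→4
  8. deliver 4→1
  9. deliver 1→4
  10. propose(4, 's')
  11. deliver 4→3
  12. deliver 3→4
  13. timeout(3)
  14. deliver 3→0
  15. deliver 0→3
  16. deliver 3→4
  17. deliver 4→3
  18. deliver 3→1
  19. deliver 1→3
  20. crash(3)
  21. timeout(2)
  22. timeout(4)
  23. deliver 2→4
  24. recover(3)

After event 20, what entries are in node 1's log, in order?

e1 timeout(4): 4[cand,b=9,-]
e2 deliver 4→0: 0[foll,b=9,-]
e3 deliver 0→4: ·
e4 deliver 4→3: 3[foll,b=9,-]
e5 deliver 3→4: 4[lead,b=9,-]
e6 deliver 4→2: 2[foll,b=9,-]
e7 deliver 2→4: ·
e8 deliver 4→1: 1[foll,b=9,-]
e9 deliver 1→4: ·
e10 propose(4,'s'): ·
e11 deliver 4→3: 3[foll,b=9,s]
e12 deliver 3→4: ·
e13 timeout(3): 3[cand,b=13,s]
e14 deliver 3→0: 0[foll,b=13,-]
e15 deliver 0→3: ·
e16 deliver 3→4: 4[foll,b=13,-]
e17 deliver 4→3: 3[lead,b=13,s]
e18 deliver 3→1: 1[foll,b=13,-]
e19 deliver 1→3: ·
e20 crash(3): 3[✗lead,b=13,s]

empty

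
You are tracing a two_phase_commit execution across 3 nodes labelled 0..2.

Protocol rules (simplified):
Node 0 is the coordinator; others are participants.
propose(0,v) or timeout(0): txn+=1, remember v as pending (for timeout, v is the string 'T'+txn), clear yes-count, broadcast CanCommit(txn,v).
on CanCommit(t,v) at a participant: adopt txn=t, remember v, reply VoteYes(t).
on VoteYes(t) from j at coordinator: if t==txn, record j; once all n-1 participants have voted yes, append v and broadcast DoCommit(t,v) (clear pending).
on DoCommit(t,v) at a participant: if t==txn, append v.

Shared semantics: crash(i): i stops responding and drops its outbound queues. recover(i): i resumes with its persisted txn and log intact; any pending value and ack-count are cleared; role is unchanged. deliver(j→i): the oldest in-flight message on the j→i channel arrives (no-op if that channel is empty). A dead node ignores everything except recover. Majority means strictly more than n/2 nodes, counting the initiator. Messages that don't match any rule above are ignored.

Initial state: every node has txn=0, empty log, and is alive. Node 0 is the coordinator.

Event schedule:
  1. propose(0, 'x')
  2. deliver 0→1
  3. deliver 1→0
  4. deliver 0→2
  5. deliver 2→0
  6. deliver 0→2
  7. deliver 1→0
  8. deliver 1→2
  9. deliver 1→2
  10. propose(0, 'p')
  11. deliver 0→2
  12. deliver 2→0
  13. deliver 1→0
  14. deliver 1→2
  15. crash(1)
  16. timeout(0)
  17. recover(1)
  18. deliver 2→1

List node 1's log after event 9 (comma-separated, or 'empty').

step 1 propose(0,'x'): 0={coor,t=1,log=-}
step 2 deliver 0→1: 1={part,t=1,log=-}
step 3 deliver 1→0: —
step 4 deliver 0→2: 2={part,t=1,log=-}
step 5 deliver 2→0: 0={coor,t=1,log=x}
step 6 deliver 0→2: 2={part,t=1,log=x}
step 7 deliver 1→0: —
step 8 deliver 1→2: —
step 9 deliver 1→2: —

empty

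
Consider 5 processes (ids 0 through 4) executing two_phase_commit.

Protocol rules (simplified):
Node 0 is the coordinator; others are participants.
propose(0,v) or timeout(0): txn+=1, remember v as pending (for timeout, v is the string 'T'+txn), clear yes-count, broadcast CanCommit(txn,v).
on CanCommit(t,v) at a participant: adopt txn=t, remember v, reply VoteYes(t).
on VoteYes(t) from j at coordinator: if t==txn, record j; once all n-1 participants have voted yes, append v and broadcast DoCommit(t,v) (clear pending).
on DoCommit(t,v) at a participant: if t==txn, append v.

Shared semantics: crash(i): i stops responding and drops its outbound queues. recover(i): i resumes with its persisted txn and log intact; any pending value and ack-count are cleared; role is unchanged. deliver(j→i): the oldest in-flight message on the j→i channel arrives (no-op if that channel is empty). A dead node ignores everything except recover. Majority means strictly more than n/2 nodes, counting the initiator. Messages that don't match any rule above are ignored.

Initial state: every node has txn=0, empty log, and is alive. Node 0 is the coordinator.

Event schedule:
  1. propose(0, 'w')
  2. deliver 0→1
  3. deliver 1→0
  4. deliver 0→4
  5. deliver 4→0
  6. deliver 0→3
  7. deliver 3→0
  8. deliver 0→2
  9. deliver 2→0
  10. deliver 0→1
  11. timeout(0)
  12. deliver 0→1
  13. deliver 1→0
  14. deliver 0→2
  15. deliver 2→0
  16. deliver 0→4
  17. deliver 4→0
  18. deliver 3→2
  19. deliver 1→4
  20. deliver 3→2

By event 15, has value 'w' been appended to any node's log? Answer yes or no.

[1] propose(0,'w') → N0(coor t1 [-])
[2] deliver 0→1 → N1(part t1 [-])
[3] deliver 1→0 → ∅
[4] deliver 0→4 → N4(part t1 [-])
[5] deliver 4→0 → ∅
[6] deliver 0→3 → N3(part t1 [-])
[7] deliver 3→0 → ∅
[8] deliver 0→2 → N2(part t1 [-])
[9] deliver 2→0 → N0(coor t1 [w])
[10] deliver 0→1 → N1(part t1 [w])
[11] timeout(0) → N0(coor t2 [w])
[12] deliver 0→1 → N1(part t2 [w])
[13] deliver 1→0 → ∅
[14] deliver 0→2 → N2(part t1 [w])
[15] deliver 2→0 → ∅

yes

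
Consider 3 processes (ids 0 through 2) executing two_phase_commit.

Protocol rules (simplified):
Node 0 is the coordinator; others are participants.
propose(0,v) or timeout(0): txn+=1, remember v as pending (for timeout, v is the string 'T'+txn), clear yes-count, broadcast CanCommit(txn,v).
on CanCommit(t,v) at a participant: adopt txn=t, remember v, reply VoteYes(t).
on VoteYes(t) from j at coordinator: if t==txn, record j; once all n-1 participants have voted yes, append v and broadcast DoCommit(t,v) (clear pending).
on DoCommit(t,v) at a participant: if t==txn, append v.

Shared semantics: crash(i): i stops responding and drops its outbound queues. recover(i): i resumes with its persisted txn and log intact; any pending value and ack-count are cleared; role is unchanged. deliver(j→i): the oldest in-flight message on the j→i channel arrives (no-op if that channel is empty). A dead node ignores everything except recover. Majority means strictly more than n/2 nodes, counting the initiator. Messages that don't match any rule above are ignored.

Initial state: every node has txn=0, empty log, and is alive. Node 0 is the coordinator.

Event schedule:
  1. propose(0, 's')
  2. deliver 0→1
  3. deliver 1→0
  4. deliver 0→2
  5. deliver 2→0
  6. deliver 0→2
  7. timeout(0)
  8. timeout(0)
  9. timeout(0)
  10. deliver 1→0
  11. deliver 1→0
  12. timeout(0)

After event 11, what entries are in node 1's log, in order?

empty

[1] propose(0,'s') → N0(coor t1 [-])
[2] deliver 0→1 → N1(part t1 [-])
[3] deliver 1→0 → ∅
[4] deliver 0→2 → N2(part t1 [-])
[5] deliver 2→0 → N0(coor t1 [s])
[6] deliver 0→2 → N2(part t1 [s])
[7] timeout(0) → N0(coor t2 [s])
[8] timeout(0) → N0(coor t3 [s])
[9] timeout(0) → N0(coor t4 [s])
[10] deliver 1→0 → ∅
[11] deliver 1→0 → ∅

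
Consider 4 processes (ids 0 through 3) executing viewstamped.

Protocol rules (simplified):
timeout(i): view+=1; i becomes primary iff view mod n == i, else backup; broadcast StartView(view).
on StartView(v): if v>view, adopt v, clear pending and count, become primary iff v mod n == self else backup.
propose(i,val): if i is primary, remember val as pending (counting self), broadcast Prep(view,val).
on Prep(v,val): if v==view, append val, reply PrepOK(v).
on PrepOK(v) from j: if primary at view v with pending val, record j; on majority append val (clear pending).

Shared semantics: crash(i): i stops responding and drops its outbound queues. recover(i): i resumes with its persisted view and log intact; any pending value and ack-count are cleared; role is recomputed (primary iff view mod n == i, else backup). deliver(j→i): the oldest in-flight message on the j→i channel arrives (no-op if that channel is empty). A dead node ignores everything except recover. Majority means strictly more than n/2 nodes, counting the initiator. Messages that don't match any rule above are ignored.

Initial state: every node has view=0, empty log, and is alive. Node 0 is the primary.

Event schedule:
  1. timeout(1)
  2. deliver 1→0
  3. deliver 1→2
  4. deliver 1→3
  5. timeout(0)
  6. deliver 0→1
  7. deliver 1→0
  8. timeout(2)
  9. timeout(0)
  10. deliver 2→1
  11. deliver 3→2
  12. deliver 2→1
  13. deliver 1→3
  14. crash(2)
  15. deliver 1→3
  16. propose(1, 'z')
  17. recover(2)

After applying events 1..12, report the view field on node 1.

after 1 — timeout(1): n1:prim/v1/[-]
after 2 — deliver 1→0: n0:back/v1/[-]
after 3 — deliver 1→2: n2:back/v1/[-]
after 4 — deliver 1→3: n3:back/v1/[-]
after 5 — timeout(0): n0:back/v2/[-]
after 6 — deliver 0→1: n1:back/v2/[-]
after 7 — deliver 1→0: ·
after 8 — timeout(2): n2:prim/v2/[-]
after 9 — timeout(0): n0:back/v3/[-]
after 10 — deliver 2→1: ·
after 11 — deliver 3→2: ·
after 12 — deliver 2→1: ·

2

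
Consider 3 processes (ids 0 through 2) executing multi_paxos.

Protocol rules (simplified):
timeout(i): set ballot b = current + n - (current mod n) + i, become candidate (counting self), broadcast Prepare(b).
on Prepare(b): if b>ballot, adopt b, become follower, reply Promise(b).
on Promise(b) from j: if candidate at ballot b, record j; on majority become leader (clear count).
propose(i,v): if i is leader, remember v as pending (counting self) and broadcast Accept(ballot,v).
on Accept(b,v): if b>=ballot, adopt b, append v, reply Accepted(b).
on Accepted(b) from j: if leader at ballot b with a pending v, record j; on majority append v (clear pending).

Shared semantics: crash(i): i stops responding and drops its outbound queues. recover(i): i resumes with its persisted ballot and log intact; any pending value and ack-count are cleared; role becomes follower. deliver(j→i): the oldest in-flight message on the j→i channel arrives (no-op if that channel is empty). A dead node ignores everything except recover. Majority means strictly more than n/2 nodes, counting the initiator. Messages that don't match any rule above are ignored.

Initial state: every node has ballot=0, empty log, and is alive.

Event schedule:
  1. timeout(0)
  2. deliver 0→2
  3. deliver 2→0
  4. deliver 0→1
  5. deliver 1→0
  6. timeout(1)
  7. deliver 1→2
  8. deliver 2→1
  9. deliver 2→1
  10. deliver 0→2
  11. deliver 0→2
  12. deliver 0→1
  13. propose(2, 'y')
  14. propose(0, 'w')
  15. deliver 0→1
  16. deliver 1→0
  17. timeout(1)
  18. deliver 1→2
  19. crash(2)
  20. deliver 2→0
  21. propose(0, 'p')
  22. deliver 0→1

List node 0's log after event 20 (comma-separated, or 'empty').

[1] timeout(0) → N0(cand b3 [-])
[2] deliver 0→2 → N2(foll b3 [-])
[3] deliver 2→0 → N0(lead b3 [-])
[4] deliver 0→1 → N1(foll b3 [-])
[5] deliver 1→0 → ∅
[6] timeout(1) → N1(cand b7 [-])
[7] deliver 1→2 → N2(foll b7 [-])
[8] deliver 2→1 → N1(lead b7 [-])
[9] deliver 2→1 → ∅
[10] deliver 0→2 → ∅
[11] deliver 0→2 → ∅
[12] deliver 0→1 → ∅
[13] propose(2,'y') → ∅
[14] propose(0,'w') → ∅
[15] deliver 0→1 → ∅
[16] deliver 1→0 → N0(foll b7 [-])
[17] timeout(1) → N1(cand b10 [-])
[18] deliver 1→2 → N2(foll b10 [-])
[19] crash(2) → N2(✗foll b10 [-])
[20] deliver 2→0 → ∅

empty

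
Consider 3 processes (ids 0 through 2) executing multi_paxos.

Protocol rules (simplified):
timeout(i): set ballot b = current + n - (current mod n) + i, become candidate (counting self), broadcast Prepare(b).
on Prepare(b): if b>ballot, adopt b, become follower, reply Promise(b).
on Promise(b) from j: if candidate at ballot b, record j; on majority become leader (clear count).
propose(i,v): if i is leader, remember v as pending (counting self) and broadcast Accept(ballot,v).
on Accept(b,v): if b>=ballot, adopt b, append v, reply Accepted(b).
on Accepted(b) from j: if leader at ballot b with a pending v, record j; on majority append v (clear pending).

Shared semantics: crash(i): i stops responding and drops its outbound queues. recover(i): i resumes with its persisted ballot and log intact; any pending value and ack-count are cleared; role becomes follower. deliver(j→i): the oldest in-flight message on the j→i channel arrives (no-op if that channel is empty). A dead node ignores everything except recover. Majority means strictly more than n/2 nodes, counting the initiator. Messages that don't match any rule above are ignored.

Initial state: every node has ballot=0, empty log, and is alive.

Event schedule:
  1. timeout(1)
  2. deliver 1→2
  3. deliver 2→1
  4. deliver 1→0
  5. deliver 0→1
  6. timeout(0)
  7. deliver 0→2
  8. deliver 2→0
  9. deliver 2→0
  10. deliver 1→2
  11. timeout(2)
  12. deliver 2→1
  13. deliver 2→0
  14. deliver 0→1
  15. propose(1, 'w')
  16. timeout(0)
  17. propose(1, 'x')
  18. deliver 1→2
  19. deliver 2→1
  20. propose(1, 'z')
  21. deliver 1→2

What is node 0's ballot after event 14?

after 1 — timeout(1): n1:cand/b4/[-]
after 2 — deliver 1→2: n2:foll/b4/[-]
after 3 — deliver 2→1: n1:lead/b4/[-]
after 4 — deliver 1→0: n0:foll/b4/[-]
after 5 — deliver 0→1: ·
after 6 — timeout(0): n0:cand/b6/[-]
after 7 — deliver 0→2: n2:foll/b6/[-]
after 8 — deliver 2→0: n0:lead/b6/[-]
after 9 — deliver 2→0: ·
after 10 — deliver 1→2: ·
after 11 — timeout(2): n2:cand/b11/[-]
after 12 — deliver 2→1: n1:foll/b11/[-]
after 13 — deliver 2→0: n0:foll/b11/[-]
after 14 — deliver 0→1: ·

11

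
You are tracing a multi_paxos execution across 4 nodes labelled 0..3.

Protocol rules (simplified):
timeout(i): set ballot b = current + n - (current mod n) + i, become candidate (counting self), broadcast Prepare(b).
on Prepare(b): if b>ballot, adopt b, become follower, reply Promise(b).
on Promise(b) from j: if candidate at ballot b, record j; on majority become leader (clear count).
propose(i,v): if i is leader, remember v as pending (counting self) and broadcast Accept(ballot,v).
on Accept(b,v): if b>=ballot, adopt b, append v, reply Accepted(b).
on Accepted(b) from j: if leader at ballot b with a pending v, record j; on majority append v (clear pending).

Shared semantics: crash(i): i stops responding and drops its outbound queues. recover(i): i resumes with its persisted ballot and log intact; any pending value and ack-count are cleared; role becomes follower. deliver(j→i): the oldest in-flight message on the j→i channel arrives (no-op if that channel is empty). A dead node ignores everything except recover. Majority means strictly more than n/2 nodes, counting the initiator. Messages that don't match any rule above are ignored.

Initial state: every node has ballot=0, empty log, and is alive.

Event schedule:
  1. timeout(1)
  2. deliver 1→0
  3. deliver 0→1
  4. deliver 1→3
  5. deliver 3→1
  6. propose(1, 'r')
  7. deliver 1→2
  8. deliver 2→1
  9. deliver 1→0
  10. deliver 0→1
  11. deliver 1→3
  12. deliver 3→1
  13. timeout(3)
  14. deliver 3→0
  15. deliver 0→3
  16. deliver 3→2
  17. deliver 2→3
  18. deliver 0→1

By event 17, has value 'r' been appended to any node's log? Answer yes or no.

yes

[1] timeout(1) → N1(cand b5 [-])
[2] deliver 1→0 → N0(foll b5 [-])
[3] deliver 0→1 → ∅
[4] deliver 1→3 → N3(foll b5 [-])
[5] deliver 3→1 → N1(lead b5 [-])
[6] propose(1,'r') → ∅
[7] deliver 1→2 → N2(foll b5 [-])
[8] deliver 2→1 → ∅
[9] deliver 1→0 → N0(foll b5 [r])
[10] deliver 0→1 → ∅
[11] deliver 1→3 → N3(foll b5 [r])
[12] deliver 3→1 → N1(lead b5 [r])
[13] timeout(3) → N3(cand b11 [r])
[14] deliver 3→0 → N0(foll b11 [r])
[15] deliver 0→3 → ∅
[16] deliver 3→2 → N2(foll b11 [-])
[17] deliver 2→3 → N3(lead b11 [r])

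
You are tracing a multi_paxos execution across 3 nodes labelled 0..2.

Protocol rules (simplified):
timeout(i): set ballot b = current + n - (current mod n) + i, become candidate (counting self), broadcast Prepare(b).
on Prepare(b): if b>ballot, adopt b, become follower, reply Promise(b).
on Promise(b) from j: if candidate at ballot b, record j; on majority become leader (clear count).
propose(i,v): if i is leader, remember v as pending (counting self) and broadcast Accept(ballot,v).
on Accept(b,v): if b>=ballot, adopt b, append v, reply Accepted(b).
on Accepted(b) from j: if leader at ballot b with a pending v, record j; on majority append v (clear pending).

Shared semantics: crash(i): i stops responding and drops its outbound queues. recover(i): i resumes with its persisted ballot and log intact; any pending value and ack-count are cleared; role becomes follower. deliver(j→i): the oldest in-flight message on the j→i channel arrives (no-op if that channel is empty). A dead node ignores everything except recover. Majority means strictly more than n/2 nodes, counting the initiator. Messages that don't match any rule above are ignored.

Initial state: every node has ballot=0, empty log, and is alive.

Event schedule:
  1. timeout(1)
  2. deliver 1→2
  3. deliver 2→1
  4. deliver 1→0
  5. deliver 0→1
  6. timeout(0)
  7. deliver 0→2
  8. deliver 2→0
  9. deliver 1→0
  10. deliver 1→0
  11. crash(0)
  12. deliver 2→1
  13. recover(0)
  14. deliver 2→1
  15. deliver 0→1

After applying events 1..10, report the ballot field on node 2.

6

after 1 — timeout(1): n1:cand/b4/[-]
after 2 — deliver 1→2: n2:foll/b4/[-]
after 3 — deliver 2→1: n1:lead/b4/[-]
after 4 — deliver 1→0: n0:foll/b4/[-]
after 5 — deliver 0→1: ·
after 6 — timeout(0): n0:cand/b6/[-]
after 7 — deliver 0→2: n2:foll/b6/[-]
after 8 — deliver 2→0: n0:lead/b6/[-]
after 9 — deliver 1→0: ·
after 10 — deliver 1→0: ·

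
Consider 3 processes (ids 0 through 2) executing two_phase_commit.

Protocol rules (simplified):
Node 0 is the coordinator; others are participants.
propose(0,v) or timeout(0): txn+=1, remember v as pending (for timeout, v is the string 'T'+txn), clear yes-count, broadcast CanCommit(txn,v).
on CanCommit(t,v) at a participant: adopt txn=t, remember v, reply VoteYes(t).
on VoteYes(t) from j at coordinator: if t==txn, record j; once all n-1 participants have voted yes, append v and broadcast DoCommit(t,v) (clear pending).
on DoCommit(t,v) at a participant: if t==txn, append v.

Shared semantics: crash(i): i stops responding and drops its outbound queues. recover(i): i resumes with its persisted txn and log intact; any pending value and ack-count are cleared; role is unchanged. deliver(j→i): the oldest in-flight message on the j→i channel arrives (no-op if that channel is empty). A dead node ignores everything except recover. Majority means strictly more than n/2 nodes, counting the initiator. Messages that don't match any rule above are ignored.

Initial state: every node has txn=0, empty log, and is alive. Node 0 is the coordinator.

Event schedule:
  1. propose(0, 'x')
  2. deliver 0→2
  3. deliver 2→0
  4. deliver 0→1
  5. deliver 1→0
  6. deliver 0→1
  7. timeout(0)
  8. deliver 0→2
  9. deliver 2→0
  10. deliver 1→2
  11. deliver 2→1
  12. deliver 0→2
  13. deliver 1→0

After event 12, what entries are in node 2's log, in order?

x

after 1 — propose(0,'x'): n0:coor/t1/[-]
after 2 — deliver 0→2: n2:part/t1/[-]
after 3 — deliver 2→0: ·
after 4 — deliver 0→1: n1:part/t1/[-]
after 5 — deliver 1→0: n0:coor/t1/[x]
after 6 — deliver 0→1: n1:part/t1/[x]
after 7 — timeout(0): n0:coor/t2/[x]
after 8 — deliver 0→2: n2:part/t1/[x]
after 9 — deliver 2→0: ·
after 10 — deliver 1→2: ·
after 11 — deliver 2→1: ·
after 12 — deliver 0→2: n2:part/t2/[x]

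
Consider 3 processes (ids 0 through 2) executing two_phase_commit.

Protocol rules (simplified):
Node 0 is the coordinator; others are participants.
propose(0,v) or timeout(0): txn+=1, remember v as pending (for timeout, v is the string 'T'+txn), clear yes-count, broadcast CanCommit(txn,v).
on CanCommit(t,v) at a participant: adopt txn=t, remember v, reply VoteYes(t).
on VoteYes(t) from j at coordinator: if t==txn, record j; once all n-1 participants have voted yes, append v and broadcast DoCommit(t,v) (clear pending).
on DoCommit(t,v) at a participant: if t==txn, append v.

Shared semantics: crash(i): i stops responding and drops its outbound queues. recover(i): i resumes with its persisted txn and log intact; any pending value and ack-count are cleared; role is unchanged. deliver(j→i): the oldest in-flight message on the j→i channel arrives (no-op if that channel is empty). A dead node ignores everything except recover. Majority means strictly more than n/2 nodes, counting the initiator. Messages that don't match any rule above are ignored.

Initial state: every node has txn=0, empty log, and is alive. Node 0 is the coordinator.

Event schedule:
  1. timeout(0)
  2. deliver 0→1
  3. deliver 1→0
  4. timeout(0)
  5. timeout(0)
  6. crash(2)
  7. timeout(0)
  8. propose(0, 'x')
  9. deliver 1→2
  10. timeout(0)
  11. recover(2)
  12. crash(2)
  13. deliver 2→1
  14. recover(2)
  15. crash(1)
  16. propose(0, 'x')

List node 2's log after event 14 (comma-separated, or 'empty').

empty

1. timeout(0):  <0:coor t1 ->
2. deliver 0→1:  <1:part t1 ->
3. deliver 1→0:  nop
4. timeout(0):  <0:coor t2 ->
5. timeout(0):  <0:coor t3 ->
6. crash(2):  <2:✗part t0 ->
7. timeout(0):  <0:coor t4 ->
8. propose(0,'x'):  <0:coor t5 ->
9. deliver 1→2:  nop
10. timeout(0):  <0:coor t6 ->
11. recover(2):  <2:part t0 ->
12. crash(2):  <2:✗part t0 ->
13. deliver 2→1:  nop
14. recover(2):  <2:part t0 ->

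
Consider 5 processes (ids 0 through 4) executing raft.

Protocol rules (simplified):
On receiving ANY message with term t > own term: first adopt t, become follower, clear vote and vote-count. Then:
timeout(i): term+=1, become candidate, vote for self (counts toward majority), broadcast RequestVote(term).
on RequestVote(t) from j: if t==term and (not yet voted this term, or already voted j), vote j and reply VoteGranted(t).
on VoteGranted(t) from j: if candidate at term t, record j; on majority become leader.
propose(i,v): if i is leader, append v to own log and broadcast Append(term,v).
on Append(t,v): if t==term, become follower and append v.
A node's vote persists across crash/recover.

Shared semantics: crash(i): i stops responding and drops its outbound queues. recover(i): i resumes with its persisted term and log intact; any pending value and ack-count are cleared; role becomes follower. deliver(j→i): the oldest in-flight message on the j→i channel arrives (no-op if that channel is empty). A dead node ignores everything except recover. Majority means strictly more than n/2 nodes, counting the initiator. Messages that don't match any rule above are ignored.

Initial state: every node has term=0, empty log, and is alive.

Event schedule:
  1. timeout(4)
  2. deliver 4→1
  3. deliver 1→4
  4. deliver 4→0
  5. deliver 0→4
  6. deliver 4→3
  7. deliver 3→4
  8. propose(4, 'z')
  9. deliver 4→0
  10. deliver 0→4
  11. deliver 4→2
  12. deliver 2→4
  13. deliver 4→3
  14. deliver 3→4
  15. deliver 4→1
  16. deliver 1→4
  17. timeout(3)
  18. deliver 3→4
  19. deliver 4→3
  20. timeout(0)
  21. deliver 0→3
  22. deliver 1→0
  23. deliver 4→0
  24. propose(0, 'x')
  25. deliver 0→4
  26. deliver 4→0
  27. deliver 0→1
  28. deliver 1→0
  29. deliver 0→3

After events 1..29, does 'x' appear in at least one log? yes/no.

no

1. timeout(4):  <4:cand t1 ->
2. deliver 4→1:  <1:foll t1 ->
3. deliver 1→4:  nop
4. deliver 4→0:  <0:foll t1 ->
5. deliver 0→4:  <4:lead t1 ->
6. deliver 4→3:  <3:foll t1 ->
7. deliver 3→4:  nop
8. propose(4,'z'):  <4:lead t1 z>
9. deliver 4→0:  <0:foll t1 z>
10. deliver 0→4:  nop
11. deliver 4→2:  <2:foll t1 ->
12. deliver 2→4:  nop
13. deliver 4→3:  <3:foll t1 z>
14. deliver 3→4:  nop
15. deliver 4→1:  <1:foll t1 z>
16. deliver 1→4:  nop
17. timeout(3):  <3:cand t2 z>
18. deliver 3→4:  <4:foll t2 z>
19. deliver 4→3:  nop
20. timeout(0):  <0:cand t2 z>
21. deliver 0→3:  nop
22. deliver 1→0:  nop
23. deliver 4→0:  nop
24. propose(0,'x'):  nop
25. deliver 0→4:  nop
26. deliver 4→0:  nop
27. deliver 0→1:  <1:foll t2 z>
28. deliver 1→0:  nop
29. deliver 0→3:  nop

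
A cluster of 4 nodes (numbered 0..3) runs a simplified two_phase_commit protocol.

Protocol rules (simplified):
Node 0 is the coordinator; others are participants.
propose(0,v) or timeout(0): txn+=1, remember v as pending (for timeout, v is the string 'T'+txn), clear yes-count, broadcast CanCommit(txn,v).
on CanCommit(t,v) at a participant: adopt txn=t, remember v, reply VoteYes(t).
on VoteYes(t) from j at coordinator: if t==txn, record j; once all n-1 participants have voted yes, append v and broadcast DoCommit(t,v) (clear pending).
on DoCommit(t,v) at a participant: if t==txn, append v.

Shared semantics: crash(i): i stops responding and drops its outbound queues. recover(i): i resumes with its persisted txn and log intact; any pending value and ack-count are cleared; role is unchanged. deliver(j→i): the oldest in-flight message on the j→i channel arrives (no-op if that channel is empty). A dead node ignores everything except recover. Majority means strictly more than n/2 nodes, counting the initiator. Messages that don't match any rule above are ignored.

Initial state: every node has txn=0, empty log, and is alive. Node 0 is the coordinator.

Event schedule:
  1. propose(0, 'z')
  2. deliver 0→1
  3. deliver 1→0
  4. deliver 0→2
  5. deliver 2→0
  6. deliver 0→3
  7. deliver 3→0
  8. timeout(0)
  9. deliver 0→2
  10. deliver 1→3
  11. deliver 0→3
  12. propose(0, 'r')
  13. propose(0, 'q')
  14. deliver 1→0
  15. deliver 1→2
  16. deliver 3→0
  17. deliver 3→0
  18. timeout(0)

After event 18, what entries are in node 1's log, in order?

empty

step 1 propose(0,'z'): 0={coor,t=1,log=-}
step 2 deliver 0→1: 1={part,t=1,log=-}
step 3 deliver 1→0: —
step 4 deliver 0→2: 2={part,t=1,log=-}
step 5 deliver 2→0: —
step 6 deliver 0→3: 3={part,t=1,log=-}
step 7 deliver 3→0: 0={coor,t=1,log=z}
step 8 timeout(0): 0={coor,t=2,log=z}
step 9 deliver 0→2: 2={part,t=1,log=z}
step 10 deliver 1→3: —
step 11 deliver 0→3: 3={part,t=1,log=z}
step 12 propose(0,'r'): 0={coor,t=3,log=z}
step 13 propose(0,'q'): 0={coor,t=4,log=z}
step 14 deliver 1→0: —
step 15 deliver 1→2: —
step 16 deliver 3→0: —
step 17 deliver 3→0: —
step 18 timeout(0): 0={coor,t=5,log=z}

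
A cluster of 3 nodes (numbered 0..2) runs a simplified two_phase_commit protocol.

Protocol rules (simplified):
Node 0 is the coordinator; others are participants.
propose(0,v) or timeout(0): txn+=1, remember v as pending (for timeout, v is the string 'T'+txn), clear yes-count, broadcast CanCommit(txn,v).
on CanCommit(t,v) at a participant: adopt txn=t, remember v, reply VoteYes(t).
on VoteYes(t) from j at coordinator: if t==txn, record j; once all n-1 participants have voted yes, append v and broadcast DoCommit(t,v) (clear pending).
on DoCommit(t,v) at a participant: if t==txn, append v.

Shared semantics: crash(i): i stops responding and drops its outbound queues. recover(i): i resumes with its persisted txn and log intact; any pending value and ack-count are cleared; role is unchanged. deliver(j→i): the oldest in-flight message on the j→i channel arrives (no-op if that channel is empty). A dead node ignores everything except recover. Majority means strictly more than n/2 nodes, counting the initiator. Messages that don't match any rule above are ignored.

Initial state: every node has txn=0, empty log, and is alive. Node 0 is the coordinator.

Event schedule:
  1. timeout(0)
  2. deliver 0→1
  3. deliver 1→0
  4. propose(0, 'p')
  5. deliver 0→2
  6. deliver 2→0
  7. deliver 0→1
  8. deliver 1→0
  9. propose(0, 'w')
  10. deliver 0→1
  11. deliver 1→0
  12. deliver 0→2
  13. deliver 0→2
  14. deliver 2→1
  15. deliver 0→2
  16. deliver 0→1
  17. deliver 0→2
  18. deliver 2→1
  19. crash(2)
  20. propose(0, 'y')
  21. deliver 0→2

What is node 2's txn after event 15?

[1] timeout(0) → N0(coor t1 [-])
[2] deliver 0→1 → N1(part t1 [-])
[3] deliver 1→0 → ∅
[4] propose(0,'p') → N0(coor t2 [-])
[5] deliver 0→2 → N2(part t1 [-])
[6] deliver 2→0 → ∅
[7] deliver 0→1 → N1(part t2 [-])
[8] deliver 1→0 → ∅
[9] propose(0,'w') → N0(coor t3 [-])
[10] deliver 0→1 → N1(part t3 [-])
[11] deliver 1→0 → ∅
[12] deliver 0→2 → N2(part t2 [-])
[13] deliver 0→2 → N2(part t3 [-])
[14] deliver 2→1 → ∅
[15] deliver 0→2 → ∅

3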